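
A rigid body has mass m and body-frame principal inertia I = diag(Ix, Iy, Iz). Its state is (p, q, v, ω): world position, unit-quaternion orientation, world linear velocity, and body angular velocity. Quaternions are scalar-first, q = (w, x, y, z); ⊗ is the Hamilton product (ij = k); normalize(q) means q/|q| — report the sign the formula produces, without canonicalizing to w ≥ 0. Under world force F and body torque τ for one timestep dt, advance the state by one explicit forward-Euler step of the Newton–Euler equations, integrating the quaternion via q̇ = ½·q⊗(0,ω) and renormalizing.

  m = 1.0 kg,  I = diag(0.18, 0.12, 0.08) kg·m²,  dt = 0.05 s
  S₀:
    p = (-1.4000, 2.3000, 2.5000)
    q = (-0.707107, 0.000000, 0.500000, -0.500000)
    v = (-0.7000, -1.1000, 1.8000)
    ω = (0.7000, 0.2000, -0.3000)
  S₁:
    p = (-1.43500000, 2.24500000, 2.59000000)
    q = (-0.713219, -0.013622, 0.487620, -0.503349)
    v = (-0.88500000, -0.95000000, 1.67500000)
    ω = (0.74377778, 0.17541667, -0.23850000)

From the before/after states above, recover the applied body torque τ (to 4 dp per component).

ω₁ − ω₀ = (0.04377778, -0.02458333, 0.06150000)
I·α + gyro = (0.1600, -0.0800, 0.0900)

τ = (0.1600, -0.0800, 0.0900)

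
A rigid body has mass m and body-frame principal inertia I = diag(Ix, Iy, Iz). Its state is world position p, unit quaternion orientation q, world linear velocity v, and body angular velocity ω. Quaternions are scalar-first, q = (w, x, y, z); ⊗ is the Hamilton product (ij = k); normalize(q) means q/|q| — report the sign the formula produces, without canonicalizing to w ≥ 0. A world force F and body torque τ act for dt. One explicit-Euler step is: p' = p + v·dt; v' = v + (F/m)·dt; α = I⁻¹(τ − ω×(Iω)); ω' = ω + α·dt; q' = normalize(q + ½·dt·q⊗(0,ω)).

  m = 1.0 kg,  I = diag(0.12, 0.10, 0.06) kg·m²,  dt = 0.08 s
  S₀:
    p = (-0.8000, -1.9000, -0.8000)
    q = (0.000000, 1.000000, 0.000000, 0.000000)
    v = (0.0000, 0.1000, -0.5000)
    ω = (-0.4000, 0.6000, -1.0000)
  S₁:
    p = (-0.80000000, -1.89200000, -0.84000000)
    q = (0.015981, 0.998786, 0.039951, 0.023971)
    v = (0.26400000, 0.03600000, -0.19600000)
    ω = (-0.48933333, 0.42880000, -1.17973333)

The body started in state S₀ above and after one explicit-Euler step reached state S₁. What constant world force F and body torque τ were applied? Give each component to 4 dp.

F = (3.3000, -0.8000, 3.8000)
τ = (-0.1100, -0.1900, -0.1300)

v₁ − v₀ = (0.26400000, -0.06400000, 0.30400000)
m·(v₁−v₀)/dt = (3.3000, -0.8000, 3.8000)
rate change Δω = (-0.08933333, -0.17120000, -0.17973333)
ω₀×(Iω₀) = (0.0240, 0.0240, 0.0048)
I·α + gyro = (-0.1100, -0.1900, -0.1300)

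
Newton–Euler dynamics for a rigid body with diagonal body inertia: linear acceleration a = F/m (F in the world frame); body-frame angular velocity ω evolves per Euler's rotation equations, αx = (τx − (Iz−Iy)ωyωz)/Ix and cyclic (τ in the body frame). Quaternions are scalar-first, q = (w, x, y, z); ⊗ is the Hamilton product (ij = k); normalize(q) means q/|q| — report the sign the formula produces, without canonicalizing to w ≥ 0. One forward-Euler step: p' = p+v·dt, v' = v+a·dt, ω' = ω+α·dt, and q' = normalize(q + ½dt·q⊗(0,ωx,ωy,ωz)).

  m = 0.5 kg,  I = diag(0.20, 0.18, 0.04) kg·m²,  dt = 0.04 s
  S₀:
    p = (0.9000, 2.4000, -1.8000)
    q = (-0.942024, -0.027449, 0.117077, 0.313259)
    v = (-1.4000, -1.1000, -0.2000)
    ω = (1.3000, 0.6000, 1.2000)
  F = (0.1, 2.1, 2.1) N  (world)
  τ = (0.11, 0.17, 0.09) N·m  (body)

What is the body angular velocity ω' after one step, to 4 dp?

ω' = (1.3422, 0.5823, 1.3056)

gyro term ω×Iω = (-0.1008, 0.2496, -0.0156)
angular accel α = (1.0540, -0.4422, 2.6400)
ω' = ω + α·dt = (1.3422, 0.5823, 1.3056)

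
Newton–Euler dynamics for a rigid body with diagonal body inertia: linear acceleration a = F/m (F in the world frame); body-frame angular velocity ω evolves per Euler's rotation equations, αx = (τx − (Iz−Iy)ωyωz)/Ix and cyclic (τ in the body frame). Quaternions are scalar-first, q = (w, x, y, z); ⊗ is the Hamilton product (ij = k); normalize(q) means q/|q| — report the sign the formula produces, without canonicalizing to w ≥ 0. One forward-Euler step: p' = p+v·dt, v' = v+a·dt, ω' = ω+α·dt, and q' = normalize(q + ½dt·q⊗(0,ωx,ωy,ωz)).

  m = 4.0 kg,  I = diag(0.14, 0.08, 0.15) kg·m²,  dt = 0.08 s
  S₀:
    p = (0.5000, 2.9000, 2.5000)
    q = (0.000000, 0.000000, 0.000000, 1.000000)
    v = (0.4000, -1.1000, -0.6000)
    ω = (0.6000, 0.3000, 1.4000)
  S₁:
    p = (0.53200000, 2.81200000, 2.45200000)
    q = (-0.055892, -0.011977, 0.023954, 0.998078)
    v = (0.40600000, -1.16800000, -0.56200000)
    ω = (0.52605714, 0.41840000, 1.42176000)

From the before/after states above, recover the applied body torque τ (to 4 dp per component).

Δω = ω₁−ω₀ = (-0.07394286, 0.11840000, 0.02176000)
precession coupling = (0.0294, -0.0084, -0.0108)
τ = I·(Δω/dt) + ω₀×(Iω₀) = (-0.1000, 0.1100, 0.0300)

τ = (-0.1000, 0.1100, 0.0300)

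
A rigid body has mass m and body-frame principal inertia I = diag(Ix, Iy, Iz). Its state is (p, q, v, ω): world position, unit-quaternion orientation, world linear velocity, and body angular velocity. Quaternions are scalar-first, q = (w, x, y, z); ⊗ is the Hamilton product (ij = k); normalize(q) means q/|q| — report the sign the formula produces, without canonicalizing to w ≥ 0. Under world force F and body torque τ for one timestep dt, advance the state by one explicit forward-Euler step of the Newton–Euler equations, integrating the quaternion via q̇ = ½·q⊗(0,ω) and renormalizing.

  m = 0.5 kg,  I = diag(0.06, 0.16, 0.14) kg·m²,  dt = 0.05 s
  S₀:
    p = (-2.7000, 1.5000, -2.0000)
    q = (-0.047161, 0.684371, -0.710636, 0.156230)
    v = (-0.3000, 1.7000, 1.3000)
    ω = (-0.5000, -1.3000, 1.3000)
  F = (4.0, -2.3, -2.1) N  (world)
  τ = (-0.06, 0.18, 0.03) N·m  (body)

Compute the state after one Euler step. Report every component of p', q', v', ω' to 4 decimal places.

p' = (-2.7150, 1.5850, -1.9350)
q' = (-0.0667, 0.6662, -0.7325, 0.1234)
v' = (0.1000, 1.4700, 1.0900)
ω' = (-0.5782, -1.2600, 1.2875)

p + v·dt = (-2.7150, 1.5850, -1.9350)
v' = v + a·dt = (0.1000, 1.4700, 1.0900)
α = I⁻¹(τ − ω×Iω) = (-1.5633, 0.8000, -0.2500)
ω + α·dt = (-0.5782, -1.2600, 1.2875)
2q̇ = q⊗(0,ω) = (-0.7847403, -0.6971473, -0.9064880, -1.3063096)
q' = normalize(q + ½dt·q⊗(0,ω)) = (-0.0667, 0.6662, -0.7325, 0.1234)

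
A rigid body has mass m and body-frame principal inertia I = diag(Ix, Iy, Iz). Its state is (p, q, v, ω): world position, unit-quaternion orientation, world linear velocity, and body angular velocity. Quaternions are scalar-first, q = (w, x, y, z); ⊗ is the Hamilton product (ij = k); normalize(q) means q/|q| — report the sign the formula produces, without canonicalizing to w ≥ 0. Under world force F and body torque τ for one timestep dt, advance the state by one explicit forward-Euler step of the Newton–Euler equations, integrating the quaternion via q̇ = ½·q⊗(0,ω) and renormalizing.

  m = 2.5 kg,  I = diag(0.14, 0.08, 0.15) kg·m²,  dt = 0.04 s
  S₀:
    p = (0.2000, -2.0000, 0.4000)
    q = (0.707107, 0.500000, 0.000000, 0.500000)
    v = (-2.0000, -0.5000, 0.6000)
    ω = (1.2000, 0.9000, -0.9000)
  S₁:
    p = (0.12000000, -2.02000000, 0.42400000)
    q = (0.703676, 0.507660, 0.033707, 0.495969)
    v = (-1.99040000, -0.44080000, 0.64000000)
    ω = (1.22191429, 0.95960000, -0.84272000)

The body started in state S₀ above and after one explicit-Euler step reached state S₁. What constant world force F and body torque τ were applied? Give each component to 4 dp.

F = (0.6000, 3.7000, 2.5000)
τ = (0.0200, 0.1300, 0.1500)

v₁ − v₀ = (0.00960000, 0.05920000, 0.04000000)
m·(v₁−v₀)/dt = (0.6000, 3.7000, 2.5000)
ω₁ − ω₀ = (0.02191429, 0.05960000, 0.05728000)
ω₀×(Iω₀) = (-0.0567, 0.0108, -0.0648)
τ = I·(Δω/dt) + ω₀×(Iω₀) = (0.0200, 0.1300, 0.1500)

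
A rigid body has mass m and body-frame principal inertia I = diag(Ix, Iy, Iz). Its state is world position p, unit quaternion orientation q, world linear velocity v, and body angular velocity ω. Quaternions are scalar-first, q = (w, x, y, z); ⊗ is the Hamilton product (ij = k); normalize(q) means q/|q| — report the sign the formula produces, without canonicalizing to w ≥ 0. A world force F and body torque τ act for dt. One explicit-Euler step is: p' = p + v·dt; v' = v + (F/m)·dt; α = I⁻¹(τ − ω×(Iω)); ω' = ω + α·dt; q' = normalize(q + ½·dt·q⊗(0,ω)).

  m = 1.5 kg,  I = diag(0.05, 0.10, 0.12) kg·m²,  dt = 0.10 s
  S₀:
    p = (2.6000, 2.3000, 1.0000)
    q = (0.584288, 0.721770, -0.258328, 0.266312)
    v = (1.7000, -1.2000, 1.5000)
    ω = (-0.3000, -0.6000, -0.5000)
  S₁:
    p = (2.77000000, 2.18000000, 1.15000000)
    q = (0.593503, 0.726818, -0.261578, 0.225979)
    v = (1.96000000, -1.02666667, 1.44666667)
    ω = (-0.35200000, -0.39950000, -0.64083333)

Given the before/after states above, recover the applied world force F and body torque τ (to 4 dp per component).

velocity change Δv = (0.26000000, 0.17333333, -0.05333333)
F = m·Δv/dt = (3.9000, 2.6000, -0.8000)
Δω = ω₁−ω₀ = (-0.05200000, 0.20050000, -0.14083333)
ω₀×(Iω₀) = (0.0060, -0.0105, 0.0090)
I·α + gyro = (-0.0200, 0.1900, -0.1600)

F = (3.9000, 2.6000, -0.8000)
τ = (-0.0200, 0.1900, -0.1600)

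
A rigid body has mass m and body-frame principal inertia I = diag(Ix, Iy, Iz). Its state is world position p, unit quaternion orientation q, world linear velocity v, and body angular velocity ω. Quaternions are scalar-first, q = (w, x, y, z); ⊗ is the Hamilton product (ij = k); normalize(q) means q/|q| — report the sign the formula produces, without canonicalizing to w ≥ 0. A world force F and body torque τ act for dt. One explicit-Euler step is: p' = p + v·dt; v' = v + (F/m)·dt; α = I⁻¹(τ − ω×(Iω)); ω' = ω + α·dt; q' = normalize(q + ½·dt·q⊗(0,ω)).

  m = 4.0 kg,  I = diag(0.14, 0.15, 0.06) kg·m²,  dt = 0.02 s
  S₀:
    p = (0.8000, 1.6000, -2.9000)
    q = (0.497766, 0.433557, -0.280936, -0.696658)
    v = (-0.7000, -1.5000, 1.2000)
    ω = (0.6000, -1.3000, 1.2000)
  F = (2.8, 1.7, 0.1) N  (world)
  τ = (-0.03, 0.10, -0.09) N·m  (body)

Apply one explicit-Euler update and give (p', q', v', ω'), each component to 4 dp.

p' = (0.7860, 1.5700, -2.8760)
q' = (0.4998, 0.4240, -0.2967, -0.6945)
v' = (-0.6860, -1.4915, 1.2005)
ω' = (0.5757, -1.2943, 1.1726)

a = (0.7000, 0.4250, 0.0250)
new position p' = (0.7860, 1.5700, -2.8760)
new velocity v' = (-0.6860, -1.4915, 1.2005)
ω×(Iω) gyroscopic = (0.1404, 0.0576, -0.0078)
α = I⁻¹(τ − ω×Iω) = (-1.2171, 0.2827, -1.3700)
new body rate ω' = (0.5757, -1.2943, 1.1726)
Hamilton product q⊗(0,ω) = (0.2106386, -0.9441190, -1.5853590, 0.2022567)
q' = normalize(q + ½dt·q⊗(0,ω)) = (0.4998, 0.4240, -0.2967, -0.6945)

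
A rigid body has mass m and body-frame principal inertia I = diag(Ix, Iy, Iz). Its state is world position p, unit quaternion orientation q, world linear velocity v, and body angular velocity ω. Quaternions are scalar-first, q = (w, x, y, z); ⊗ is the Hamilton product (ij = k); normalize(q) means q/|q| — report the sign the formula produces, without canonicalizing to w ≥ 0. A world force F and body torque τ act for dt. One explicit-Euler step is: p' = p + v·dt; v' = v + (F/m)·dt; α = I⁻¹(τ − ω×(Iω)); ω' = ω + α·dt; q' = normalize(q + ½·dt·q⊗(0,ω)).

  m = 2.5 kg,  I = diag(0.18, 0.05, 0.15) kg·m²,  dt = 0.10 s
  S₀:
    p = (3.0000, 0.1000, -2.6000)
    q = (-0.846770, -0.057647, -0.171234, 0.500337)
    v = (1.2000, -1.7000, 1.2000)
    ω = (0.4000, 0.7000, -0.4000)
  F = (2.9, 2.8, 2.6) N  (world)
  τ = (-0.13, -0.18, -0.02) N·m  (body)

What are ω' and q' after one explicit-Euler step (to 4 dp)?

ω×(Iω) gyroscopic = (-0.0280, -0.0048, -0.0364)
(τ − ω×Iω)/I = (-0.5667, -3.5040, 0.1093)
ω' = ω + α·dt = (0.3433, 0.3496, -0.3891)
2q̇ = q⊗(0,ω) = (0.3430574, -0.6204503, -0.4156630, 0.3668487)
updated quaternion q' = (-0.8288, -0.0886, -0.1918, 0.5182)

ω' = (0.3433, 0.3496, -0.3891)
q' = (-0.8288, -0.0886, -0.1918, 0.5182)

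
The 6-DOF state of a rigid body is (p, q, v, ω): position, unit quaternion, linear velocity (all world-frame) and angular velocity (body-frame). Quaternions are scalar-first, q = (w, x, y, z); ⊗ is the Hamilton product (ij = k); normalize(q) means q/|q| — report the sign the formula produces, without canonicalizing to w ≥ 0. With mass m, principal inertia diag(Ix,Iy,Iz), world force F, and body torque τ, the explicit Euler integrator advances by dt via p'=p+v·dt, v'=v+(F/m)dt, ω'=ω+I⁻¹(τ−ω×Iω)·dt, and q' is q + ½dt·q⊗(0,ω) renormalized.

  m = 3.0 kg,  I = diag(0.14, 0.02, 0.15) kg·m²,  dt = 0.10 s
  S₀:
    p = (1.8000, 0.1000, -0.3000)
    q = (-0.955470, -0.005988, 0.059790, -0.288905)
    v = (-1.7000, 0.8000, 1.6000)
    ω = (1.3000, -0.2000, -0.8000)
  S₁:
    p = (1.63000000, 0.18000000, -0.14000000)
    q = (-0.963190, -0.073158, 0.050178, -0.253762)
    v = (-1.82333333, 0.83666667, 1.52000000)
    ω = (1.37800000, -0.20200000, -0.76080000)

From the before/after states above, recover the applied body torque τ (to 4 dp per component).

τ = (0.1300, 0.0100, 0.0900)

rate change Δω = (0.07800000, -0.00200000, 0.03920000)
gyro term ω₀×Iω₀ = (0.0208, 0.0104, 0.0312)
τ = I·(Δω/dt) + ω₀×(Iω₀) = (0.1300, 0.0100, 0.0900)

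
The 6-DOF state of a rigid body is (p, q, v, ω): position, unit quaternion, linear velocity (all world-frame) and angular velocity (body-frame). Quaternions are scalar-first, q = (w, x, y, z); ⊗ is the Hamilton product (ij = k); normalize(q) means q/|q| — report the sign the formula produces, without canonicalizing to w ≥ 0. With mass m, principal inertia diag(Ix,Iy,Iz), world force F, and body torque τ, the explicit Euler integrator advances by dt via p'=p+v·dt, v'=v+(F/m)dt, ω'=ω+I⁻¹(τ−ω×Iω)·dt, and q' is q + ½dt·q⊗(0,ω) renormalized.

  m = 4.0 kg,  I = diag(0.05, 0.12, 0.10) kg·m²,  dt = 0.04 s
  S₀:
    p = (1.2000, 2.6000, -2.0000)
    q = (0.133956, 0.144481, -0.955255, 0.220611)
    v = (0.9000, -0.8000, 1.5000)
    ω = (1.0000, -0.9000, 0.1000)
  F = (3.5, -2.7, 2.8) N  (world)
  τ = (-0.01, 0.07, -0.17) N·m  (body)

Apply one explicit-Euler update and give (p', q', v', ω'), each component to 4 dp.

p' = (1.2360, 2.5680, -1.9400)
q' = (0.1134, 0.1492, -0.9532, 0.2373)
v' = (0.9350, -0.8270, 1.5280)
ω' = (0.9906, -0.8750, 0.0572)

angular accel α = (-0.2360, 0.6250, -1.0700)
ω' = ω + α·dt = (0.9906, -0.8750, 0.0572)
2q̇ = q⊗(0,ω) = (-1.0262716, 0.2369804, 0.0856025, 0.8386177)
q + ½dt·q⊗(0,ω), renormalized = (0.1134, 0.1492, -0.9532, 0.2373)
a = F/m = (0.8750, -0.6750, 0.7000)
p + v·dt = (1.2360, 2.5680, -1.9400)
v + (F/m)dt = (0.9350, -0.8270, 1.5280)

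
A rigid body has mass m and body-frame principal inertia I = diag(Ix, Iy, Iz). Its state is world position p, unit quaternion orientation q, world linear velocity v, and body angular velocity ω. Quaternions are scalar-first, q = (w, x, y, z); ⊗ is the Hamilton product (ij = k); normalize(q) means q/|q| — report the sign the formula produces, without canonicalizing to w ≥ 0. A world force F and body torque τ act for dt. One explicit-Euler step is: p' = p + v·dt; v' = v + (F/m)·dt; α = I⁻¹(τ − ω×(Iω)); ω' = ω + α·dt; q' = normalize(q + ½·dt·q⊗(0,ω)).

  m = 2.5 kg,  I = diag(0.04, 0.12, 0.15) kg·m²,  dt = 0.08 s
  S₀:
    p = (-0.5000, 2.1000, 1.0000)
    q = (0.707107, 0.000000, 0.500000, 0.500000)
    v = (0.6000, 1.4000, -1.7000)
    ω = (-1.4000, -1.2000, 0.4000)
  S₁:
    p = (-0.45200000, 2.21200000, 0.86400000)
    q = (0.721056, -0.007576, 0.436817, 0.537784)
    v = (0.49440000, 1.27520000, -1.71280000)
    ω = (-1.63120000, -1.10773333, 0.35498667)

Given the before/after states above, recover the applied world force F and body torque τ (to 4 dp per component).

Δv = v₁−v₀ = (-0.10560000, -0.12480000, -0.01280000)
applied force F = (-3.3000, -3.9000, -0.4000)
Δω = ω₁−ω₀ = (-0.23120000, 0.09226667, -0.04501333)
ω₀×(Iω₀) = (-0.0144, 0.0616, 0.1344)
I·α + gyro = (-0.1300, 0.2000, 0.0500)

F = (-3.3000, -3.9000, -0.4000)
τ = (-0.1300, 0.2000, 0.0500)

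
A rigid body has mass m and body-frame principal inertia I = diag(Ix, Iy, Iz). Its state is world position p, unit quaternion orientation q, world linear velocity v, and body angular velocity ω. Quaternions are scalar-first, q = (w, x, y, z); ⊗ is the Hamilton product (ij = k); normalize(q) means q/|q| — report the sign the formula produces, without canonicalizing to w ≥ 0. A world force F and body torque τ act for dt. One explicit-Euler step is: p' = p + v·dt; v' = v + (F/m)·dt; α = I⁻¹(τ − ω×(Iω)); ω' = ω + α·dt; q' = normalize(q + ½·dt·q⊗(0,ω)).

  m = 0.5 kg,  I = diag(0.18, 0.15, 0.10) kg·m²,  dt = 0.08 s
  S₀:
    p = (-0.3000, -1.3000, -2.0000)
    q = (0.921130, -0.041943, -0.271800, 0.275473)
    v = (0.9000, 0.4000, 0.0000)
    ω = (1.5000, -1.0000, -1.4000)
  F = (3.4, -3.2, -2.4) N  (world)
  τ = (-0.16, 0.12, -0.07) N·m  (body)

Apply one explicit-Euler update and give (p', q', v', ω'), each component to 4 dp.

p' = (-0.2280, -1.2680, -2.0000)
q' = (0.9244, 0.0394, -0.2932, 0.2409)
v' = (1.4440, -0.1120, -0.3840)
ω' = (1.4600, -0.8464, -1.4920)

precession coupling ω×(Iω) = (-0.0700, -0.1680, 0.0450)
α = I⁻¹(τ − ω×Iω) = (-0.5000, 1.9200, -1.1500)
new body rate ω' = (1.4600, -0.8464, -1.4920)
q⊗(0,ω) = (0.1767767, 2.0376880, -0.5666407, -0.8399390)
updated quaternion q' = (0.9244, 0.0394, -0.2932, 0.2409)
a = (6.8000, -6.4000, -4.8000)
p + v·dt = (-0.2280, -1.2680, -2.0000)
v + (F/m)dt = (1.4440, -0.1120, -0.3840)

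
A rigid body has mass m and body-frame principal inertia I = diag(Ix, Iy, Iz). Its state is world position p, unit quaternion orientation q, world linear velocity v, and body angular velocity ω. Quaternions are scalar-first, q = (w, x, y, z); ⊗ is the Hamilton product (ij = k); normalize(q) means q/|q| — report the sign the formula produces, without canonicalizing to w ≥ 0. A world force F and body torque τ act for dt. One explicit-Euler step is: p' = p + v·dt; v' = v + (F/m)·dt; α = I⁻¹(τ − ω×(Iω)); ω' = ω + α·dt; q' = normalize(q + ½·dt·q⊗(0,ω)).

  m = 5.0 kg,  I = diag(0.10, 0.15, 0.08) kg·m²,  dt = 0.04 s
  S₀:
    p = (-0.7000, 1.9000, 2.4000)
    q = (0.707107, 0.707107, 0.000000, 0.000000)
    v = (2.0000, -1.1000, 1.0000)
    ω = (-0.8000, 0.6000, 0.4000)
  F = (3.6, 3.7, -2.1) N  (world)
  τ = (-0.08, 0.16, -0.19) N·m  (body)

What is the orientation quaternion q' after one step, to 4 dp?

q' = (0.7183, 0.6956, 0.0028, 0.0141)

q⊗(0,ω) = (0.5656856, -0.5656856, 0.1414214, 0.7071070)
q' = normalize(q + ½dt·q⊗(0,ω)) = (0.7183, 0.6956, 0.0028, 0.0141)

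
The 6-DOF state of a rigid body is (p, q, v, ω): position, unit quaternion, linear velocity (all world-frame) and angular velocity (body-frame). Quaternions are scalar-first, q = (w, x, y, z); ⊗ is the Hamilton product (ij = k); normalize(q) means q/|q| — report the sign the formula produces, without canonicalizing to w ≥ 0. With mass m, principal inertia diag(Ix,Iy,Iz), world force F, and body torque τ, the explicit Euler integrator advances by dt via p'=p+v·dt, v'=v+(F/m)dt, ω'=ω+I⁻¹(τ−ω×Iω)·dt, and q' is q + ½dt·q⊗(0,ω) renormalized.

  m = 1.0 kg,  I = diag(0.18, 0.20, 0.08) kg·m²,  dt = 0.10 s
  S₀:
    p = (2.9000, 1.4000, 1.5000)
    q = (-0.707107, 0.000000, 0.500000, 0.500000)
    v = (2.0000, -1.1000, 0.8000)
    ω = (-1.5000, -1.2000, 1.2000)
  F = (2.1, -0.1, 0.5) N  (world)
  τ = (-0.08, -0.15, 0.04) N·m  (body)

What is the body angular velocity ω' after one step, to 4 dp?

gyro term ω×Iω = (0.1728, -0.1800, 0.0360)
(τ − ω×Iω)/I = (-1.4044, 0.1500, 0.0500)
ω' = ω + α·dt = (-1.6404, -1.1850, 1.2050)

ω' = (-1.6404, -1.1850, 1.2050)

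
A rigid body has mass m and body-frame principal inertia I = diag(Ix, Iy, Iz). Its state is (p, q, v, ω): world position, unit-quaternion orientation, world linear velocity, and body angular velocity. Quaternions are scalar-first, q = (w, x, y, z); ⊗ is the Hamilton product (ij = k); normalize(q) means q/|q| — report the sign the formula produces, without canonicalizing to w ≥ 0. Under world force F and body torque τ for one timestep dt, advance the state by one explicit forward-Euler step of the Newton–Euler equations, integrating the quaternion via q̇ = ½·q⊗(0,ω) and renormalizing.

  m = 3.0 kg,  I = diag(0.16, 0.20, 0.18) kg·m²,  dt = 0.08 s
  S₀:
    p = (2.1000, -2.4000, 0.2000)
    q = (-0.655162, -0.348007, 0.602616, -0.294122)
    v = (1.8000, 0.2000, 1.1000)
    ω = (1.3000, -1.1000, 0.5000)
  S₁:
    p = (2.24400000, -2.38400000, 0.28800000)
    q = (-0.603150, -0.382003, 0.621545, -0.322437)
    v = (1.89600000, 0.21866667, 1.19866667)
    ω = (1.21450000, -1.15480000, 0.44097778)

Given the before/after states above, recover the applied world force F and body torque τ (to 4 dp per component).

Δv = v₁−v₀ = (0.09600000, 0.01866667, 0.09866667)
applied force F = (3.6000, 0.7000, 3.7000)
Δω = ω₁−ω₀ = (-0.08550000, -0.05480000, -0.05902222)
gyro term ω₀×Iω₀ = (0.0110, -0.0130, -0.0572)
applied torque τ = (-0.1600, -0.1500, -0.1900)

F = (3.6000, 0.7000, 3.7000)
τ = (-0.1600, -0.1500, -0.1900)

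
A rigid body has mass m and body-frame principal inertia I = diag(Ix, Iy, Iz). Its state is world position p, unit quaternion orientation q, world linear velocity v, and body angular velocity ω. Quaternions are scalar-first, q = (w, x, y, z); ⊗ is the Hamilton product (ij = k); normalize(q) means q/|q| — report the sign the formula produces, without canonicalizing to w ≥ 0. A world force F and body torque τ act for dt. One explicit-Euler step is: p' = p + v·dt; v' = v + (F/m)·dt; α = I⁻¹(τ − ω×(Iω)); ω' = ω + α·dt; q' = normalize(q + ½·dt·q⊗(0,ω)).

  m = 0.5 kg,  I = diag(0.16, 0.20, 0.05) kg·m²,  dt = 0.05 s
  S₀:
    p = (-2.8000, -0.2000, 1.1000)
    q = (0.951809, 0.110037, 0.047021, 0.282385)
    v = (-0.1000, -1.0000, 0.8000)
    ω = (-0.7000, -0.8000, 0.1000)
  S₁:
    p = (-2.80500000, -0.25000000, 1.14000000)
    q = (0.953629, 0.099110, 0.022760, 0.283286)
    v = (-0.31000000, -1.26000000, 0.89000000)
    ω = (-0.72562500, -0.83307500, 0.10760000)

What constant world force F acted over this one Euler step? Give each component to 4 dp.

F = (-2.1000, -2.6000, 0.9000)

velocity change Δv = (-0.21000000, -0.26000000, 0.09000000)
m·(v₁−v₀)/dt = (-2.1000, -2.6000, 0.9000)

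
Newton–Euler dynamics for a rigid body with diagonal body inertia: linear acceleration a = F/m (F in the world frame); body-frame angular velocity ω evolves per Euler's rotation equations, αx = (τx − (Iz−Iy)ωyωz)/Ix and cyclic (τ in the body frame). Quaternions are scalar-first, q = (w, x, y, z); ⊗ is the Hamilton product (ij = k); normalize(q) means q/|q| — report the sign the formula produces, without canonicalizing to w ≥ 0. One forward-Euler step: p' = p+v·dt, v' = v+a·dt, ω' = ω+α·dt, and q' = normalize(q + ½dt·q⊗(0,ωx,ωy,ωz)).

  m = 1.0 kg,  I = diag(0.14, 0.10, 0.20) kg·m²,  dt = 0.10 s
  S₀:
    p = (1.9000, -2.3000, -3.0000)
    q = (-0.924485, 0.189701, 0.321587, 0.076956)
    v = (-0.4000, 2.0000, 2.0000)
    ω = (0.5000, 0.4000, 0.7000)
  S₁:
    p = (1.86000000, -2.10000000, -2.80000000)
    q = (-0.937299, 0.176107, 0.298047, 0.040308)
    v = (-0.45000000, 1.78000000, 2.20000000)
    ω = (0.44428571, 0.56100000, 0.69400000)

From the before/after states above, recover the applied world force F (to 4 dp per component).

velocity change Δv = (-0.05000000, -0.22000000, 0.20000000)
F = m·Δv/dt = (-0.5000, -2.2000, 2.0000)

F = (-0.5000, -2.2000, 2.0000)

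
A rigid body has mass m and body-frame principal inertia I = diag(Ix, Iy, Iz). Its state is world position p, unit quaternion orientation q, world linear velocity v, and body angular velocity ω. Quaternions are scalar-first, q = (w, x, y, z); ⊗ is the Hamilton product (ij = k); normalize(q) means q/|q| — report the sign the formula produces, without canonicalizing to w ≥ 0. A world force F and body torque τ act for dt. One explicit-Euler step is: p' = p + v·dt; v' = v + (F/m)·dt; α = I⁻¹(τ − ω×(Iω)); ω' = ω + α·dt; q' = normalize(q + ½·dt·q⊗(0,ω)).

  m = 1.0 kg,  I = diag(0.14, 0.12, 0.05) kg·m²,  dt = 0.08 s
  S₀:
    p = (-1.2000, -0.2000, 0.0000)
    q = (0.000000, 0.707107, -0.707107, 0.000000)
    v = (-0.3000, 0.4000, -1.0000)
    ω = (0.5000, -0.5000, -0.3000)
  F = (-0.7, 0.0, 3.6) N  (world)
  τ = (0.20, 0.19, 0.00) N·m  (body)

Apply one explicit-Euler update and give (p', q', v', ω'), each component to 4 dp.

p' = (-1.2240, -0.1680, -0.0800)
q' = (-0.0283, 0.7153, -0.6983, 0.0000)
v' = (-0.3560, 0.4000, -0.7120)
ω' = (0.6203, -0.3643, -0.3080)

new position p' = (-1.2240, -0.1680, -0.0800)
new velocity v' = (-0.3560, 0.4000, -0.7120)
angular accel α = (1.5036, 1.6958, -0.1000)
ω' = ω + α·dt = (0.6203, -0.3643, -0.3080)
q⊗(0,ω) = (-0.7071070, 0.2121321, 0.2121321, 0.0000000)
q + ½dt·q⊗(0,ω), renormalized = (-0.0283, 0.7153, -0.6983, 0.0000)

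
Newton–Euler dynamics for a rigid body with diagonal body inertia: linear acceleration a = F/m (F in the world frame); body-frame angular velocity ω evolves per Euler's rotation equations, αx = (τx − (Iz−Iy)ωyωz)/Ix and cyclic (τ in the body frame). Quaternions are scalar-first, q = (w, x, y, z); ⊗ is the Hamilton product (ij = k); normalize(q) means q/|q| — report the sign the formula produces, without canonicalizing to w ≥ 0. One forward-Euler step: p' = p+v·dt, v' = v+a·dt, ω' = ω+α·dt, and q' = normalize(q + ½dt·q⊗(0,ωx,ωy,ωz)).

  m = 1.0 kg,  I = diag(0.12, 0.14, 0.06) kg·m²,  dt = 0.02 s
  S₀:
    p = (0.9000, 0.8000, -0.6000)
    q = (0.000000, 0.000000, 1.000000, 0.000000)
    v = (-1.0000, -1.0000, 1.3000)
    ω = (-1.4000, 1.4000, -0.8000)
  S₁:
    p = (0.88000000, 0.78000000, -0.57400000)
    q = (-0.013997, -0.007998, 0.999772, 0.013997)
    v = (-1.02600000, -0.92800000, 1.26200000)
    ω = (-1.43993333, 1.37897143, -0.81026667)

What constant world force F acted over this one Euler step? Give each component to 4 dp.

F = (-1.3000, 3.6000, -1.9000)

Δv = v₁−v₀ = (-0.02600000, 0.07200000, -0.03800000)
applied force F = (-1.3000, 3.6000, -1.9000)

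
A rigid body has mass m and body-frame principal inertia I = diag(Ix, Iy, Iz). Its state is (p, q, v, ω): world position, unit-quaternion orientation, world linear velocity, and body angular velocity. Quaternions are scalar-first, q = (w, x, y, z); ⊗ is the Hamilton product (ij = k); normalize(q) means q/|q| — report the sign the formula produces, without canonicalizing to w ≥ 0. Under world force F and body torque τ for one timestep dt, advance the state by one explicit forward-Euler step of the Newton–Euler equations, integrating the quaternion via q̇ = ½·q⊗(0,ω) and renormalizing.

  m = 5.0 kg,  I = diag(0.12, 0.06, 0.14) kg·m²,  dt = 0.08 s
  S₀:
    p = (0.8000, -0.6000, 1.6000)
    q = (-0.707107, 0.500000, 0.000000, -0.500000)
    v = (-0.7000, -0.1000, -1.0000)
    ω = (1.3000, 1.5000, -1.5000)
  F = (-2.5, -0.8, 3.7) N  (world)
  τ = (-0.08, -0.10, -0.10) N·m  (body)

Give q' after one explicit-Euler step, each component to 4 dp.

q' = (-0.7594, 0.4908, -0.0382, -0.4255)

Hamilton product q⊗(0,ω) = (-1.4000000, -0.1692391, -0.9606605, 1.8106605)
q' = normalize(q + ½dt·q⊗(0,ω)) = (-0.7594, 0.4908, -0.0382, -0.4255)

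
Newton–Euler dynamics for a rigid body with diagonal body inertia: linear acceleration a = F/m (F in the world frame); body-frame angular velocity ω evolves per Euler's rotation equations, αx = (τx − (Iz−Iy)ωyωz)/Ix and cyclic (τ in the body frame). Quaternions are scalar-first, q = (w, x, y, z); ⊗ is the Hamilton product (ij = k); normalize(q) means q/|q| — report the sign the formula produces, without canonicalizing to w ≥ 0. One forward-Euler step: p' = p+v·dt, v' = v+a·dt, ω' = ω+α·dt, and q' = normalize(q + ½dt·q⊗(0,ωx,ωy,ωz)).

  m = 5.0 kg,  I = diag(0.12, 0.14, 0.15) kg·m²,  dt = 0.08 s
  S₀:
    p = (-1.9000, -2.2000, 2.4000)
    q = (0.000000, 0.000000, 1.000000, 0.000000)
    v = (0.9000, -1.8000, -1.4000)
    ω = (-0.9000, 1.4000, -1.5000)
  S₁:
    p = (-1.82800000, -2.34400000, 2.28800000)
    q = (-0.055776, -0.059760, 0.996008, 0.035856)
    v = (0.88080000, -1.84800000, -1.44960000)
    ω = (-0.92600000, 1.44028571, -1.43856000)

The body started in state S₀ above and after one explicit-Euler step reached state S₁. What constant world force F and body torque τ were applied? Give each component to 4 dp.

Δω = ω₁−ω₀ = (-0.02600000, 0.04028571, 0.06144000)
gyro term ω₀×Iω₀ = (-0.0210, -0.0405, -0.0252)
τ = I·(Δω/dt) + ω₀×(Iω₀) = (-0.0600, 0.0300, 0.0900)
Δv = v₁−v₀ = (-0.01920000, -0.04800000, -0.04960000)
m·(v₁−v₀)/dt = (-1.2000, -3.0000, -3.1000)

F = (-1.2000, -3.0000, -3.1000)
τ = (-0.0600, 0.0300, 0.0900)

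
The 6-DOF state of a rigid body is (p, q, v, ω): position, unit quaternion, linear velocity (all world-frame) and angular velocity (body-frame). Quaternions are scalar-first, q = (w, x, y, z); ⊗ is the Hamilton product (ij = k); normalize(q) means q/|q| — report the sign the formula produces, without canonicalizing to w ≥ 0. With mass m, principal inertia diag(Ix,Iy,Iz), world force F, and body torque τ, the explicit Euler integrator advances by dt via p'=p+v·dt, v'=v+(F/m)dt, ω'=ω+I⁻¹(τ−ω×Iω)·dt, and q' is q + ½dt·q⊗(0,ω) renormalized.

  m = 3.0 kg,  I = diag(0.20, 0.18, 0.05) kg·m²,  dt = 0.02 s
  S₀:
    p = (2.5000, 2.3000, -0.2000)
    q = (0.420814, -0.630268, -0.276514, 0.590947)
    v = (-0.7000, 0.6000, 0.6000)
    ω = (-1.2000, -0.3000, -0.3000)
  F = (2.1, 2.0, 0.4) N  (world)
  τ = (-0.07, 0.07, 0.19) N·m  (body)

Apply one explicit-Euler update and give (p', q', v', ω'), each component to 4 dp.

ω×(Iω) gyroscopic = (-0.0117, 0.0540, -0.0072)
angular accel α = (-0.2915, 0.0889, 3.9440)
ω + α·dt = (-1.2058, -0.2982, -0.2211)
q⊗(0,ω) = (-0.6619917, -0.2447385, -1.0244610, -0.2689806)
q + ½dt·q⊗(0,ω), renormalized = (0.4142, -0.6327, -0.2867, 0.5882)
new position p' = (2.4860, 2.3120, -0.1880)
new velocity v' = (-0.6860, 0.6133, 0.6027)

p' = (2.4860, 2.3120, -0.1880)
q' = (0.4142, -0.6327, -0.2867, 0.5882)
v' = (-0.6860, 0.6133, 0.6027)
ω' = (-1.2058, -0.2982, -0.2211)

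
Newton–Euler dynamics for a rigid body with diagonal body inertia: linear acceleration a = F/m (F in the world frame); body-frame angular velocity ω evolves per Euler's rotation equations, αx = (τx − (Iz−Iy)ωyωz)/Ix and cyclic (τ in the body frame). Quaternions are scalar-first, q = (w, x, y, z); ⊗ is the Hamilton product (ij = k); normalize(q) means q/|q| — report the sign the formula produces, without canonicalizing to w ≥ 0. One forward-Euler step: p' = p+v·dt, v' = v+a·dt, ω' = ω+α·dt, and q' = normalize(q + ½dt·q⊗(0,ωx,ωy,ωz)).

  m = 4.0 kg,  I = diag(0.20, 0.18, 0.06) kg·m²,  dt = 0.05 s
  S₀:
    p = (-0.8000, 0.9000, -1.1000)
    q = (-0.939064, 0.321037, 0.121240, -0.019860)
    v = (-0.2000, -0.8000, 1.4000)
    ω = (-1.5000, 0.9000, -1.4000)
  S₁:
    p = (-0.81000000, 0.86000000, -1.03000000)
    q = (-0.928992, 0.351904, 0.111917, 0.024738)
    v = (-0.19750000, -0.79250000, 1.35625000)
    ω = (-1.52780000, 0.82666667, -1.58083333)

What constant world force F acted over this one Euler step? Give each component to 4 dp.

v₁ − v₀ = (0.00250000, 0.00750000, -0.04375000)
applied force F = (0.2000, 0.6000, -3.5000)

F = (0.2000, 0.6000, -3.5000)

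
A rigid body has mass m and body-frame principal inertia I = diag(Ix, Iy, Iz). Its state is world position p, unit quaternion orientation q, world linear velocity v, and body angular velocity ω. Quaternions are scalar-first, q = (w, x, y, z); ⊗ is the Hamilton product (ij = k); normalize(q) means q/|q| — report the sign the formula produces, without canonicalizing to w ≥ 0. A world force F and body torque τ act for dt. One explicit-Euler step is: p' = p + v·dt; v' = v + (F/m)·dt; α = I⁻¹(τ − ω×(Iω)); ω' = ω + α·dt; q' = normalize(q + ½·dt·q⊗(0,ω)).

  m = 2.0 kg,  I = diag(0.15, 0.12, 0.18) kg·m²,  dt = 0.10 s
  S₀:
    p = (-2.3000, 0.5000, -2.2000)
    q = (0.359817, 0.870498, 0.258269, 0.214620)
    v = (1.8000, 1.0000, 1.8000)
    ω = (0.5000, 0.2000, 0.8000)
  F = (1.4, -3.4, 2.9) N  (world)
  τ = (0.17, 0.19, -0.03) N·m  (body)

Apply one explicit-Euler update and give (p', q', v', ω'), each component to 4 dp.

precession coupling ω×(Iω) = (0.0096, -0.0120, -0.0030)
α = I⁻¹(τ − ω×Iω) = (1.0693, 1.6833, -0.1500)
ω' = ω + α·dt = (0.6069, 0.3683, 0.7850)
Hamilton product q⊗(0,ω) = (-0.6585988, 0.3435997, -0.5171250, 0.3328187)
q' = normalize(q + ½dt·q⊗(0,ω)) = (0.3265, 0.8866, 0.2321, 0.2310)
p + v·dt = (-2.1200, 0.6000, -2.0200)
v' = v + a·dt = (1.8700, 0.8300, 1.9450)

p' = (-2.1200, 0.6000, -2.0200)
q' = (0.3265, 0.8866, 0.2321, 0.2310)
v' = (1.8700, 0.8300, 1.9450)
ω' = (0.6069, 0.3683, 0.7850)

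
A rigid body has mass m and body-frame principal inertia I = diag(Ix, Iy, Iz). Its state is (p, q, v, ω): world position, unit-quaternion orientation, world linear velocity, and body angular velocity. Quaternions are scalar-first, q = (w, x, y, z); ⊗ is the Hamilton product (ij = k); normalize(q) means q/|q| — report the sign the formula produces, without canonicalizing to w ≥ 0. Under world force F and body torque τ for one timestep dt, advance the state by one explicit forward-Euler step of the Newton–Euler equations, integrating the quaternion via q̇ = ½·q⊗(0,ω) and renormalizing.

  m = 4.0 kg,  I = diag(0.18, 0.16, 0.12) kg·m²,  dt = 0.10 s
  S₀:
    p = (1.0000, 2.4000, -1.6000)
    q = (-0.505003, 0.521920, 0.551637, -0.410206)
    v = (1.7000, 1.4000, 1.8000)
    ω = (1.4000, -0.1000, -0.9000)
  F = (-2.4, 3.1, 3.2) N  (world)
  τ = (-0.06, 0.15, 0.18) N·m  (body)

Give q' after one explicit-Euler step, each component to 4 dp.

q' = (-0.5553, 0.4581, 0.5470, -0.4272)

Hamilton product q⊗(0,ω) = (-1.0447097, -1.2444981, -0.0540601, -0.3699811)
q + ½dt·q⊗(0,ω), renormalized = (-0.5553, 0.4581, 0.5470, -0.4272)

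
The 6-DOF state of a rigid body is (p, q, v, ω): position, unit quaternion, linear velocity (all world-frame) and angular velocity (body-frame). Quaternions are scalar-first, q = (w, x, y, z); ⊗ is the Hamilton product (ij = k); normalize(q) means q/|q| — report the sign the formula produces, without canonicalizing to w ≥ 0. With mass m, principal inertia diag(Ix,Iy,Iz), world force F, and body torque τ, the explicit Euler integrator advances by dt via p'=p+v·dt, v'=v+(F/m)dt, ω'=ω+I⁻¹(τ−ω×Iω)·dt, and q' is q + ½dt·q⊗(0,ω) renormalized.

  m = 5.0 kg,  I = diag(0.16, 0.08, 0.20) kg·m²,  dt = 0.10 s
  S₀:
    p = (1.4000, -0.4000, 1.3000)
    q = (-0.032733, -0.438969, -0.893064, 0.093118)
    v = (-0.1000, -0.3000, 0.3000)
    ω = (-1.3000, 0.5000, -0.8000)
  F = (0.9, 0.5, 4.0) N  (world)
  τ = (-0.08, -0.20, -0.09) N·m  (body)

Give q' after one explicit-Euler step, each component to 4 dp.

q' = (-0.0351, -0.4022, -0.9145, 0.0253)

Hamilton product q⊗(0,ω) = (-0.0496333, 0.7104451, -0.4885951, -1.3542813)
updated quaternion q' = (-0.0351, -0.4022, -0.9145, 0.0253)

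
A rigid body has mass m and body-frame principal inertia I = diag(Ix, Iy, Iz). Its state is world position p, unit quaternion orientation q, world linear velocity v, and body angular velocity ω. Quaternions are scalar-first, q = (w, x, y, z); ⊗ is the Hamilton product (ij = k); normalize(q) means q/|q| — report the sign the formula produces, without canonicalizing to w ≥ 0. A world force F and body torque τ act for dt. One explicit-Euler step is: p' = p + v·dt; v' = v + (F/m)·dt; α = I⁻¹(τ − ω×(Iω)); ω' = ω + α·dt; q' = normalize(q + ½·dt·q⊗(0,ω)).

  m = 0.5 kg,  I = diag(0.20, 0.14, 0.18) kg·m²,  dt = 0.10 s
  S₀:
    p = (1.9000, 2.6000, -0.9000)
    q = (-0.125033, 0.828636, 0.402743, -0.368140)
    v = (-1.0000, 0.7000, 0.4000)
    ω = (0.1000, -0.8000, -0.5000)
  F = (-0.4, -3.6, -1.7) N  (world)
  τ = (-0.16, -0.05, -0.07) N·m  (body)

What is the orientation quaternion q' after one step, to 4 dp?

q' = (-0.1221, 0.8023, 0.4261, -0.3997)

Hamilton product q⊗(0,ω) = (0.0552608, -0.5083868, 0.4775304, -0.6406666)
q + ½dt·q⊗(0,ω), renormalized = (-0.1221, 0.8023, 0.4261, -0.3997)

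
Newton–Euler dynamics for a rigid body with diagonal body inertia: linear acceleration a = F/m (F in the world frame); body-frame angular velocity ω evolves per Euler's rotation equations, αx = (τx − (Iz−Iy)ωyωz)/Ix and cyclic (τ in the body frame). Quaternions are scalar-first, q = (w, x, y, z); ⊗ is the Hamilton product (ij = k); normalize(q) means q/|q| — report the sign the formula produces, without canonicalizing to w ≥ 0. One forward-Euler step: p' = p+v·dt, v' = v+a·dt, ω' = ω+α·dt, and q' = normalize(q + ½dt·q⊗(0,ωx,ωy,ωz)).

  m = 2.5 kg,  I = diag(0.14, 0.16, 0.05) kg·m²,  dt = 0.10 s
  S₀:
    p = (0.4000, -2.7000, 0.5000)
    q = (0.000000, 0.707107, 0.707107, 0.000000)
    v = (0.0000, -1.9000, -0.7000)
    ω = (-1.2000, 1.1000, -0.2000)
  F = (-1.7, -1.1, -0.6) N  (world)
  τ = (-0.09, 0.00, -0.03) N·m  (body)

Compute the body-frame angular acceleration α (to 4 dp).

precession coupling ω×(Iω) = (0.0242, 0.0216, -0.0264)
angular accel α = (-0.8157, -0.1350, -0.0720)

α = (-0.8157, -0.1350, -0.0720)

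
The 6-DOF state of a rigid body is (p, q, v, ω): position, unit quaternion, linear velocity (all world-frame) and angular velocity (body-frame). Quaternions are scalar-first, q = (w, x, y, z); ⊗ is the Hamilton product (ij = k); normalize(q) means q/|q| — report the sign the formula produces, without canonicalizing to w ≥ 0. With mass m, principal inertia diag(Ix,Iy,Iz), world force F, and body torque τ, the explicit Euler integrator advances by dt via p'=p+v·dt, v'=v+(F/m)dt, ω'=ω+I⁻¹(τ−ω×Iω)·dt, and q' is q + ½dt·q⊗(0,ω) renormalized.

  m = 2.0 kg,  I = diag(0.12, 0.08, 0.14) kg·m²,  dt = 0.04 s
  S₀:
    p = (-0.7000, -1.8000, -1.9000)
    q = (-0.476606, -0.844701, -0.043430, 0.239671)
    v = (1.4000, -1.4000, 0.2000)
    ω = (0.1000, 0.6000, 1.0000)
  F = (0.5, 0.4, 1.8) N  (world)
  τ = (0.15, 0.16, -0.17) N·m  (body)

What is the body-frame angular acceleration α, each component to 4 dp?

α = (0.9500, 2.0250, -1.1971)

precession coupling ω×(Iω) = (0.0360, -0.0020, -0.0024)
angular accel α = (0.9500, 2.0250, -1.1971)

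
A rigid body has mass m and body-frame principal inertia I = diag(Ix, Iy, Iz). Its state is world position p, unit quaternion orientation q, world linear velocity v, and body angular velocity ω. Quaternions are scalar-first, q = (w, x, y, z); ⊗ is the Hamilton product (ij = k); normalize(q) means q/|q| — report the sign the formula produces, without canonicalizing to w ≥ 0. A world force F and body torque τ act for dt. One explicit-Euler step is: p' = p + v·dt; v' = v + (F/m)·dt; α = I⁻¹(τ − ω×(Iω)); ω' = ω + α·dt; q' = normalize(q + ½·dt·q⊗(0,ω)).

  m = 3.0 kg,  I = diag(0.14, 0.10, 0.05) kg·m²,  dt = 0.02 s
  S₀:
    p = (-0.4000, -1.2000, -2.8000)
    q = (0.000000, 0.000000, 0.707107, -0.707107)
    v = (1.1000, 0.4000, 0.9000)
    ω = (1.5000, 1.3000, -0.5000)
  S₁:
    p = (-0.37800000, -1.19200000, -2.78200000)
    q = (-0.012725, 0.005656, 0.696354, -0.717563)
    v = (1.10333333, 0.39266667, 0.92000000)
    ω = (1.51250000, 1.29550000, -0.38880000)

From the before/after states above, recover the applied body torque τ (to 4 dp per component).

τ = (0.1200, -0.0900, 0.2000)

rate change Δω = (0.01250000, -0.00450000, 0.11120000)
ω₀×(Iω₀) = (0.0325, -0.0675, -0.0780)
I·α + gyro = (0.1200, -0.0900, 0.2000)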